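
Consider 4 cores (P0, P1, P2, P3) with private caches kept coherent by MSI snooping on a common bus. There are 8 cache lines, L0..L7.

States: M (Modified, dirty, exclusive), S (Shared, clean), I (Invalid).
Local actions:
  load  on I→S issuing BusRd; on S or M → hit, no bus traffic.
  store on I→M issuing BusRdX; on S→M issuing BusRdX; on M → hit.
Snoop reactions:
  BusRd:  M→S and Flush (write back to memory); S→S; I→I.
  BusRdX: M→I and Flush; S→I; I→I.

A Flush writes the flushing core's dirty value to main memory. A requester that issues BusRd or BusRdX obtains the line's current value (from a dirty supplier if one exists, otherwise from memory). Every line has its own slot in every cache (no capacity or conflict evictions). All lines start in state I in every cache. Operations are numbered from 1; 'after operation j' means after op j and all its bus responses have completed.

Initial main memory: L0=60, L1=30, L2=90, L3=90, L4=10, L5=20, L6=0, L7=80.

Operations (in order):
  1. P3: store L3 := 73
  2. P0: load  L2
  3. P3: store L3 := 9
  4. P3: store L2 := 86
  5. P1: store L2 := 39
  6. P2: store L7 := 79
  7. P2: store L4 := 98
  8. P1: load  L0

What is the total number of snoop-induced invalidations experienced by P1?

  op1 P3: store L3 := 73 → I/I/I/M on L3; bus BusRdX; mem=90
  op2 P0: load  L2 → S/I/I/I on L2; bus BusRd; mem=90
  op3 P3: store L3 := 9 → I/I/I/M on L3; bus (none); mem=90
  op4 P3: store L2 := 86 → I/I/I/M on L2; bus BusRdX; mem=90
  op5 P1: store L2 := 39 → I/M/I/I on L2; bus BusRdX Flush; mem=86
  op6 P2: store L7 := 79 → I/I/M/I on L7; bus BusRdX; mem=80
  op7 P2: store L4 := 98 → I/I/M/I on L4; bus BusRdX; mem=10
  op8 P1: load  L0 → I/S/I/I on L0; bus BusRd; mem=60

invalidations = 0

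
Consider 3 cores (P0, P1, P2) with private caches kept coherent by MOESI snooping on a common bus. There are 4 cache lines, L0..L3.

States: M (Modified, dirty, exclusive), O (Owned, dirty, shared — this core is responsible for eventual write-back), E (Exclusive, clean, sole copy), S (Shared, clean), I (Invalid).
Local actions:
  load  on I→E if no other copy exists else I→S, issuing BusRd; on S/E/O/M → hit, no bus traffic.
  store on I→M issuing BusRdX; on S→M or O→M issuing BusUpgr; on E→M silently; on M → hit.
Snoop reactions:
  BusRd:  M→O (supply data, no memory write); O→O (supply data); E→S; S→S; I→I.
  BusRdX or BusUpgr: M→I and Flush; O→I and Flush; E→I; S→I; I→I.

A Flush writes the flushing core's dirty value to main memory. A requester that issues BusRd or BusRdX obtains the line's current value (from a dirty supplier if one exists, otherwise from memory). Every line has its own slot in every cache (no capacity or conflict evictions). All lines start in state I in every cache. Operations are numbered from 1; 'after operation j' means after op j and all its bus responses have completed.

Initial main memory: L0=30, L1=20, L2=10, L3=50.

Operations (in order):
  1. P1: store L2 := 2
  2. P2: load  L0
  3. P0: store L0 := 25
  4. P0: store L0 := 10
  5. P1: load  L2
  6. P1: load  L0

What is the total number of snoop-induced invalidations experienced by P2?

[1] P1: store L2 := 2 | P0:I, P1:M(2), P2:I | bus: BusRdX
[2] P2: load  L0 | P0:I, P1:I, P2:E(30) | bus: BusRd
[3] P0: store L0 := 25 | P0:M(25), P1:I, P2:I | bus: BusRdX
[4] P0: store L0 := 10 | P0:M(10), P1:I, P2:I | bus: none
[5] P1: load  L2 | P0:I, P1:M(2), P2:I | bus: none
[6] P1: load  L0 | P0:O(10), P1:S(10), P2:I | bus: BusRd

invalidations = 1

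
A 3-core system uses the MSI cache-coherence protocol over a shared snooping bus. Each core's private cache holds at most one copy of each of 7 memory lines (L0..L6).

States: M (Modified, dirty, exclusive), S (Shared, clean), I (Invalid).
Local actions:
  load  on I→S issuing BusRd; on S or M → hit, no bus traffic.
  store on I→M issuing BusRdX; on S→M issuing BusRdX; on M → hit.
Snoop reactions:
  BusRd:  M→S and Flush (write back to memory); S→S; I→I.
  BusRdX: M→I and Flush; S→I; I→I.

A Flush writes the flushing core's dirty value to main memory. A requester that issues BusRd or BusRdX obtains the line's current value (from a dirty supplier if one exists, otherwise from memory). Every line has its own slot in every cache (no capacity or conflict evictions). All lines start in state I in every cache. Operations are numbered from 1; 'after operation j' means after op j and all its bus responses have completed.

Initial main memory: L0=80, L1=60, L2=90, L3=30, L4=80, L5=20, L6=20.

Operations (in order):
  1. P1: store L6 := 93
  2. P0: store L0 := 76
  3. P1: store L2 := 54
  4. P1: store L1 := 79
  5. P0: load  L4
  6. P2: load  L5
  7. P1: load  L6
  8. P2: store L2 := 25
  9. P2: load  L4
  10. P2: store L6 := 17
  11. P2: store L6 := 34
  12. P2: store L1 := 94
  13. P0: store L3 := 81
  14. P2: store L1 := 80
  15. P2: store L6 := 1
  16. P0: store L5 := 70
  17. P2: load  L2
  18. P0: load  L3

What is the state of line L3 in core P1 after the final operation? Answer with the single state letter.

state = I

step 1: P1: store L6 := 93  ⟶  IMI  (L6)  txn=BusRdX  M[L6]=20
step 2: P0: store L0 := 76  ⟶  MII  (L0)  txn=BusRdX  M[L0]=80
step 3: P1: store L2 := 54  ⟶  IMI  (L2)  txn=BusRdX  M[L2]=90
step 4: P1: store L1 := 79  ⟶  IMI  (L1)  txn=BusRdX  M[L1]=60
step 5: P0: load  L4  ⟶  SII  (L4)  txn=BusRd  M[L4]=80
step 6: P2: load  L5  ⟶  IIS  (L5)  txn=BusRd  M[L5]=20
step 7: P1: load  L6  ⟶  IMI  (L6)  txn=∅  M[L6]=20
step 8: P2: store L2 := 25  ⟶  IIM  (L2)  txn=BusRdX+Flush  M[L2]=54
step 9: P2: load  L4  ⟶  SIS  (L4)  txn=BusRd  M[L4]=80
step 10: P2: store L6 := 17  ⟶  IIM  (L6)  txn=BusRdX+Flush  M[L6]=93
step 11: P2: store L6 := 34  ⟶  IIM  (L6)  txn=∅  M[L6]=93
step 12: P2: store L1 := 94  ⟶  IIM  (L1)  txn=BusRdX+Flush  M[L1]=79
step 13: P0: store L3 := 81  ⟶  MII  (L3)  txn=BusRdX  M[L3]=30
step 14: P2: store L1 := 80  ⟶  IIM  (L1)  txn=∅  M[L1]=79
step 15: P2: store L6 := 1  ⟶  IIM  (L6)  txn=∅  M[L6]=93
step 16: P0: store L5 := 70  ⟶  MII  (L5)  txn=BusRdX  M[L5]=20
step 17: P2: load  L2  ⟶  IIM  (L2)  txn=∅  M[L2]=54
step 18: P0: load  L3  ⟶  MII  (L3)  txn=∅  M[L3]=30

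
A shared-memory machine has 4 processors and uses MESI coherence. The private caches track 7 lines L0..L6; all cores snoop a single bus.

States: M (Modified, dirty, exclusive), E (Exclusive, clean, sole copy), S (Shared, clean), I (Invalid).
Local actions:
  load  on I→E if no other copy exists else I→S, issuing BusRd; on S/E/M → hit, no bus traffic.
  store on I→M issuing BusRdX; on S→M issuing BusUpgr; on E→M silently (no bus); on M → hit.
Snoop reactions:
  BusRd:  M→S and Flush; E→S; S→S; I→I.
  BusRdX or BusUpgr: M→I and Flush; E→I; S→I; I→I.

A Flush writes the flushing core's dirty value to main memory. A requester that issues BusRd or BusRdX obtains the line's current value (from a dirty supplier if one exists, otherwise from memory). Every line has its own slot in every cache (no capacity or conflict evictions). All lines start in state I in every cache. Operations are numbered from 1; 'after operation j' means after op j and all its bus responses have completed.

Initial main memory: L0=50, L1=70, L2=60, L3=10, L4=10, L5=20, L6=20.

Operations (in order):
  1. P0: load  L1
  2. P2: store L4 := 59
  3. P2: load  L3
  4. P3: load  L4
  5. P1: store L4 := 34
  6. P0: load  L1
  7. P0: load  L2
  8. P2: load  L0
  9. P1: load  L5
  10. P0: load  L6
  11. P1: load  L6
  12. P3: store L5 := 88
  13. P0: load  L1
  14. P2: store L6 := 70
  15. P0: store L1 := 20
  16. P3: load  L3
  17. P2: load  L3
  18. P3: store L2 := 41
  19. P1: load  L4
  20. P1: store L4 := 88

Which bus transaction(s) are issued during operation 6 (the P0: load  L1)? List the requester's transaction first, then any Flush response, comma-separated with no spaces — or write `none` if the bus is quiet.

step 1: P0: load  L1  ⟶  EIII  (L1)  txn=BusRd  M[L1]=70
step 2: P2: store L4 := 59  ⟶  IIMI  (L4)  txn=BusRdX  M[L4]=10
step 3: P2: load  L3  ⟶  IIEI  (L3)  txn=BusRd  M[L3]=10
step 4: P3: load  L4  ⟶  IISS  (L4)  txn=BusRd+Flush  M[L4]=59
step 5: P1: store L4 := 34  ⟶  IMII  (L4)  txn=BusRdX  M[L4]=59
step 6: P0: load  L1  ⟶  EIII  (L1)  txn=∅  M[L1]=70
step 7: P0: load  L2  ⟶  EIII  (L2)  txn=BusRd  M[L2]=60
step 8: P2: load  L0  ⟶  IIEI  (L0)  txn=BusRd  M[L0]=50
step 9: P1: load  L5  ⟶  IEII  (L5)  txn=BusRd  M[L5]=20
step 10: P0: load  L6  ⟶  EIII  (L6)  txn=BusRd  M[L6]=20
step 11: P1: load  L6  ⟶  SSII  (L6)  txn=BusRd  M[L6]=20
step 12: P3: store L5 := 88  ⟶  IIIM  (L5)  txn=BusRdX  M[L5]=20
step 13: P0: load  L1  ⟶  EIII  (L1)  txn=∅  M[L1]=70
step 14: P2: store L6 := 70  ⟶  IIMI  (L6)  txn=BusRdX  M[L6]=20
step 15: P0: store L1 := 20  ⟶  MIII  (L1)  txn=∅  M[L1]=70
step 16: P3: load  L3  ⟶  IISS  (L3)  txn=BusRd  M[L3]=10
step 17: P2: load  L3  ⟶  IISS  (L3)  txn=∅  M[L3]=10
step 18: P3: store L2 := 41  ⟶  IIIM  (L2)  txn=BusRdX  M[L2]=60
step 19: P1: load  L4  ⟶  IMII  (L4)  txn=∅  M[L4]=59
step 20: P1: store L4 := 88  ⟶  IMII  (L4)  txn=∅  M[L4]=59

bus = none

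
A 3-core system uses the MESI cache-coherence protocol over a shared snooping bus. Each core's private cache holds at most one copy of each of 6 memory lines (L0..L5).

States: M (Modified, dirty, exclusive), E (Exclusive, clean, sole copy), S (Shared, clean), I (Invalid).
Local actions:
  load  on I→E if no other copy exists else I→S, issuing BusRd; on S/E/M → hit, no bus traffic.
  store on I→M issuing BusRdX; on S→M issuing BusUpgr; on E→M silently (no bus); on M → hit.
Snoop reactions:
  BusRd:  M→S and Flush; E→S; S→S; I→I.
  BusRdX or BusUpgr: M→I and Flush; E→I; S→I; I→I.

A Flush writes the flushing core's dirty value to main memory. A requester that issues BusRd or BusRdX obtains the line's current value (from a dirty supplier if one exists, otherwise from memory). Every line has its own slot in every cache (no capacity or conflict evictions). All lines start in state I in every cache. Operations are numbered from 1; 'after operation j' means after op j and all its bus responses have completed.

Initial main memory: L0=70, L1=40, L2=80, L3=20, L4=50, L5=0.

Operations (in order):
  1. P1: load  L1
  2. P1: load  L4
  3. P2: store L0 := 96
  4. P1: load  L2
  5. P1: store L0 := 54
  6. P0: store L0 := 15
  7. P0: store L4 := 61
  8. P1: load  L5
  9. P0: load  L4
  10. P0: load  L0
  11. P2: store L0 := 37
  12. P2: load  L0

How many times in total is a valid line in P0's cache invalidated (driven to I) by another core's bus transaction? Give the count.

1. P1: load  L1  bus=[BusRd]  L1: P0=I P1=E P2=I  mem[L1]=40
2. P1: load  L4  bus=[BusRd]  L4: P0=I P1=E P2=I  mem[L4]=50
3. P2: store L0 := 96  bus=[BusRdX]  L0: P0=I P1=I P2=M  mem[L0]=70
4. P1: load  L2  bus=[BusRd]  L2: P0=I P1=E P2=I  mem[L2]=80
5. P1: store L0 := 54  bus=[BusRdX,Flush]  L0: P0=I P1=M P2=I  mem[L0]=96
6. P0: store L0 := 15  bus=[BusRdX,Flush]  L0: P0=M P1=I P2=I  mem[L0]=54
7. P0: store L4 := 61  bus=[BusRdX]  L4: P0=M P1=I P2=I  mem[L4]=50
8. P1: load  L5  bus=[BusRd]  L5: P0=I P1=E P2=I  mem[L5]=0
9. P0: load  L4  bus=[-]  L4: P0=M P1=I P2=I  mem[L4]=50
10. P0: load  L0  bus=[-]  L0: P0=M P1=I P2=I  mem[L0]=54
11. P2: store L0 := 37  bus=[BusRdX,Flush]  L0: P0=I P1=I P2=M  mem[L0]=15
12. P2: load  L0  bus=[-]  L0: P0=I P1=I P2=M  mem[L0]=15

invalidations = 1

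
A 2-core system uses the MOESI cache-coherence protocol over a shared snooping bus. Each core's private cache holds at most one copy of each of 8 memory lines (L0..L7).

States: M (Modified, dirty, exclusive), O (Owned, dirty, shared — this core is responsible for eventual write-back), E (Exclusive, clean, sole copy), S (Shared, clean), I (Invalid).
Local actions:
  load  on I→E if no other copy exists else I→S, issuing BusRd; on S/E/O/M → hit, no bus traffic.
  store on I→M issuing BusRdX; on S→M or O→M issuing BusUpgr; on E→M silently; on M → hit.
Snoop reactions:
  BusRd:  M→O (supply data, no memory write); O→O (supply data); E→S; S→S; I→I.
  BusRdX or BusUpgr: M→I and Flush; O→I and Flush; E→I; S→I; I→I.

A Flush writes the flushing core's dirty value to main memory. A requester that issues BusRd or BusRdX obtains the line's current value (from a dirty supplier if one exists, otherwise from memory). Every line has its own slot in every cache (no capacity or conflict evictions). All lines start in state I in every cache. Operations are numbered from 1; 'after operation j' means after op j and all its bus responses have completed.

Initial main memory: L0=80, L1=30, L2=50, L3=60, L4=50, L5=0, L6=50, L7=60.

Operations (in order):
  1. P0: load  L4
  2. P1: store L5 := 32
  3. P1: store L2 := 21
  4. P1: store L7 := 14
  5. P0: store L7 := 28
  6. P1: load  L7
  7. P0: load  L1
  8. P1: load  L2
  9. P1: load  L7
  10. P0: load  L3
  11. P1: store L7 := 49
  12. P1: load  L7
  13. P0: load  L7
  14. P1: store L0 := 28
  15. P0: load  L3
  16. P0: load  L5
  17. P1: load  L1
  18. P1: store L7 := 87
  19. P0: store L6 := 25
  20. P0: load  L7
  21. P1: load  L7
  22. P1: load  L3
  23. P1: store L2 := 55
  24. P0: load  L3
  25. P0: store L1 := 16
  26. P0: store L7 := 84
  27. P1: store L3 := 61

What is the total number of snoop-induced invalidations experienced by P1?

invalidations = 3

[1] P0: load  L4 | P0:E(50), P1:I | bus: BusRd
[2] P1: store L5 := 32 | P0:I, P1:M(32) | bus: BusRdX
[3] P1: store L2 := 21 | P0:I, P1:M(21) | bus: BusRdX
[4] P1: store L7 := 14 | P0:I, P1:M(14) | bus: BusRdX
[5] P0: store L7 := 28 | P0:M(28), P1:I | bus: BusRdX,Flush
[6] P1: load  L7 | P0:O(28), P1:S(28) | bus: BusRd
[7] P0: load  L1 | P0:E(30), P1:I | bus: BusRd
[8] P1: load  L2 | P0:I, P1:M(21) | bus: none
[9] P1: load  L7 | P0:O(28), P1:S(28) | bus: none
[10] P0: load  L3 | P0:E(60), P1:I | bus: BusRd
[11] P1: store L7 := 49 | P0:I, P1:M(49) | bus: BusUpgr,Flush
[12] P1: load  L7 | P0:I, P1:M(49) | bus: none
[13] P0: load  L7 | P0:S(49), P1:O(49) | bus: BusRd
[14] P1: store L0 := 28 | P0:I, P1:M(28) | bus: BusRdX
[15] P0: load  L3 | P0:E(60), P1:I | bus: none
[16] P0: load  L5 | P0:S(32), P1:O(32) | bus: BusRd
[17] P1: load  L1 | P0:S(30), P1:S(30) | bus: BusRd
[18] P1: store L7 := 87 | P0:I, P1:M(87) | bus: BusUpgr
[19] P0: store L6 := 25 | P0:M(25), P1:I | bus: BusRdX
[20] P0: load  L7 | P0:S(87), P1:O(87) | bus: BusRd
[21] P1: load  L7 | P0:S(87), P1:O(87) | bus: none
[22] P1: load  L3 | P0:S(60), P1:S(60) | bus: BusRd
[23] P1: store L2 := 55 | P0:I, P1:M(55) | bus: none
[24] P0: load  L3 | P0:S(60), P1:S(60) | bus: none
[25] P0: store L1 := 16 | P0:M(16), P1:I | bus: BusUpgr
[26] P0: store L7 := 84 | P0:M(84), P1:I | bus: BusUpgr,Flush
[27] P1: store L3 := 61 | P0:I, P1:M(61) | bus: BusUpgr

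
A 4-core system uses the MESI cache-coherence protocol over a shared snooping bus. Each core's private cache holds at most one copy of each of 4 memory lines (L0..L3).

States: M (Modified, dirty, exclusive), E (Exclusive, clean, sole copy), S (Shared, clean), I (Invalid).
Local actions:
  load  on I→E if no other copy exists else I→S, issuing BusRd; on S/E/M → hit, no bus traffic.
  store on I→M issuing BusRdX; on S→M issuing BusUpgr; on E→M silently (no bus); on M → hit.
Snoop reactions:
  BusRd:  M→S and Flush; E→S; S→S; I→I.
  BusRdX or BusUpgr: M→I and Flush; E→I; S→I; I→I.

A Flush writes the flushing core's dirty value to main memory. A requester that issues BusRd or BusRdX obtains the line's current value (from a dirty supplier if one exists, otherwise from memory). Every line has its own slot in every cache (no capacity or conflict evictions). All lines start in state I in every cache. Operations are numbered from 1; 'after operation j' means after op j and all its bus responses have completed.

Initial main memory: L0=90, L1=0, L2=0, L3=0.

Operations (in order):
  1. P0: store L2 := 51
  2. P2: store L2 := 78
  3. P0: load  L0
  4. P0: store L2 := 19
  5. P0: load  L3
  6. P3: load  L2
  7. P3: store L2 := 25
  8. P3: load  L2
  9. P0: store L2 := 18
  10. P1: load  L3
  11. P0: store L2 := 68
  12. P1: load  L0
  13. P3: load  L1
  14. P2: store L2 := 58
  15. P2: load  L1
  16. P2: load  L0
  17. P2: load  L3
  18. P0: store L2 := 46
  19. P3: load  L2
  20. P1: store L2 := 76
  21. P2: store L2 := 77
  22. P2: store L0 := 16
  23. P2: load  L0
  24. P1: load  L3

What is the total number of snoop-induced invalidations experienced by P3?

step 1: P0: store L2 := 51  ⟶  MIII  (L2)  txn=BusRdX  M[L2]=0
step 2: P2: store L2 := 78  ⟶  IIMI  (L2)  txn=BusRdX+Flush  M[L2]=51
step 3: P0: load  L0  ⟶  EIII  (L0)  txn=BusRd  M[L0]=90
step 4: P0: store L2 := 19  ⟶  MIII  (L2)  txn=BusRdX+Flush  M[L2]=78
step 5: P0: load  L3  ⟶  EIII  (L3)  txn=BusRd  M[L3]=0
step 6: P3: load  L2  ⟶  SIIS  (L2)  txn=BusRd+Flush  M[L2]=19
step 7: P3: store L2 := 25  ⟶  IIIM  (L2)  txn=BusUpgr  M[L2]=19
step 8: P3: load  L2  ⟶  IIIM  (L2)  txn=∅  M[L2]=19
step 9: P0: store L2 := 18  ⟶  MIII  (L2)  txn=BusRdX+Flush  M[L2]=25
step 10: P1: load  L3  ⟶  SSII  (L3)  txn=BusRd  M[L3]=0
step 11: P0: store L2 := 68  ⟶  MIII  (L2)  txn=∅  M[L2]=25
step 12: P1: load  L0  ⟶  SSII  (L0)  txn=BusRd  M[L0]=90
step 13: P3: load  L1  ⟶  IIIE  (L1)  txn=BusRd  M[L1]=0
step 14: P2: store L2 := 58  ⟶  IIMI  (L2)  txn=BusRdX+Flush  M[L2]=68
step 15: P2: load  L1  ⟶  IISS  (L1)  txn=BusRd  M[L1]=0
step 16: P2: load  L0  ⟶  SSSI  (L0)  txn=BusRd  M[L0]=90
step 17: P2: load  L3  ⟶  SSSI  (L3)  txn=BusRd  M[L3]=0
step 18: P0: store L2 := 46  ⟶  MIII  (L2)  txn=BusRdX+Flush  M[L2]=58
step 19: P3: load  L2  ⟶  SIIS  (L2)  txn=BusRd+Flush  M[L2]=46
step 20: P1: store L2 := 76  ⟶  IMII  (L2)  txn=BusRdX  M[L2]=46
step 21: P2: store L2 := 77  ⟶  IIMI  (L2)  txn=BusRdX+Flush  M[L2]=76
step 22: P2: store L0 := 16  ⟶  IIMI  (L0)  txn=BusUpgr  M[L0]=90
step 23: P2: load  L0  ⟶  IIMI  (L0)  txn=∅  M[L0]=90
step 24: P1: load  L3  ⟶  SSSI  (L3)  txn=∅  M[L3]=0

invalidations = 2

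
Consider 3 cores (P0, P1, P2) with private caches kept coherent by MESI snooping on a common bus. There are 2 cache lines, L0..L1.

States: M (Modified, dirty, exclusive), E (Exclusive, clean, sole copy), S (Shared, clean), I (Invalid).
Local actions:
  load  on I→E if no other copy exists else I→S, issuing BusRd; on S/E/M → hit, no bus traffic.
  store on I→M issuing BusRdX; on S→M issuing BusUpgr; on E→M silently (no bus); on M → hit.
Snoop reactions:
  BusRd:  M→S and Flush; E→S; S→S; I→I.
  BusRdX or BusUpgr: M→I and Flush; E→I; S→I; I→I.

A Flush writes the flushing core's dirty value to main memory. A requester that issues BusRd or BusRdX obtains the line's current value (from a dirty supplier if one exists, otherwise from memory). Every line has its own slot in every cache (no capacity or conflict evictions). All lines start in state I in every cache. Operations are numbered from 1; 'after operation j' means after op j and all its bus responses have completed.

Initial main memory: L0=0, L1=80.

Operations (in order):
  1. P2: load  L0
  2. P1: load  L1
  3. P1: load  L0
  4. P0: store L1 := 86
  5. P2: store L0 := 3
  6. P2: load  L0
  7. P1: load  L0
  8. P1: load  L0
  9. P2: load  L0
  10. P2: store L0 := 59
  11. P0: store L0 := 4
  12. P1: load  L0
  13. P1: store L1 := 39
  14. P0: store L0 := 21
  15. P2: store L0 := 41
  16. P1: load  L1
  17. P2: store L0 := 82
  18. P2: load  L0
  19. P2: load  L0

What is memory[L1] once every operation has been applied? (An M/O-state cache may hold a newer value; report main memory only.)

memory[L1] = 86

  op1 P2: load  L0 → I/I/E on L0; bus BusRd; mem=0
  op2 P1: load  L1 → I/E/I on L1; bus BusRd; mem=80
  op3 P1: load  L0 → I/S/S on L0; bus BusRd; mem=0
  op4 P0: store L1 := 86 → M/I/I on L1; bus BusRdX; mem=80
  op5 P2: store L0 := 3 → I/I/M on L0; bus BusUpgr; mem=0
  op6 P2: load  L0 → I/I/M on L0; bus (none); mem=0
  op7 P1: load  L0 → I/S/S on L0; bus BusRd Flush; mem=3
  op8 P1: load  L0 → I/S/S on L0; bus (none); mem=3
  op9 P2: load  L0 → I/S/S on L0; bus (none); mem=3
  op10 P2: store L0 := 59 → I/I/M on L0; bus BusUpgr; mem=3
  op11 P0: store L0 := 4 → M/I/I on L0; bus BusRdX Flush; mem=59
  op12 P1: load  L0 → S/S/I on L0; bus BusRd Flush; mem=4
  op13 P1: store L1 := 39 → I/M/I on L1; bus BusRdX Flush; mem=86
  op14 P0: store L0 := 21 → M/I/I on L0; bus BusUpgr; mem=4
  op15 P2: store L0 := 41 → I/I/M on L0; bus BusRdX Flush; mem=21
  op16 P1: load  L1 → I/M/I on L1; bus (none); mem=86
  op17 P2: store L0 := 82 → I/I/M on L0; bus (none); mem=21
  op18 P2: load  L0 → I/I/M on L0; bus (none); mem=21
  op19 P2: load  L0 → I/I/M on L0; bus (none); mem=21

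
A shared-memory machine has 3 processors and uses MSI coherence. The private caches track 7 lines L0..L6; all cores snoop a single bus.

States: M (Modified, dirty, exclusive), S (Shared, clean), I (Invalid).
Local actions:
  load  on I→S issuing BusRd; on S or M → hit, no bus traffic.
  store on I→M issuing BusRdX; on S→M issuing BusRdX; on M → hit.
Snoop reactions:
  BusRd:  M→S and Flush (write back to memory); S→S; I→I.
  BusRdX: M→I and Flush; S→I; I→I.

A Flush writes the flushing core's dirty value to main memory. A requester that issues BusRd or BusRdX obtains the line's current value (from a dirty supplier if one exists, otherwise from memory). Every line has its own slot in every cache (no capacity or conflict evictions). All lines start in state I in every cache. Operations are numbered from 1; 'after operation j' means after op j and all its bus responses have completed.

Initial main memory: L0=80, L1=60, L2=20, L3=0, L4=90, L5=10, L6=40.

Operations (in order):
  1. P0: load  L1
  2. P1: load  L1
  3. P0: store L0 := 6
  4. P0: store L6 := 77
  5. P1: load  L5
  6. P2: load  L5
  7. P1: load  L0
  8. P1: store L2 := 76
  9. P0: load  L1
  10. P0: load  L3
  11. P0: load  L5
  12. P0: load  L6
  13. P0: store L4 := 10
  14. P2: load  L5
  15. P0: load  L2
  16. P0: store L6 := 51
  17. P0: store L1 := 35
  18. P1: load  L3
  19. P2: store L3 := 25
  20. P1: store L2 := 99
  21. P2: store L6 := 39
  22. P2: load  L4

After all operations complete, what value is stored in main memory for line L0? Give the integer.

  op1 P0: load  L1 → S/I/I on L1; bus BusRd; mem=60
  op2 P1: load  L1 → S/S/I on L1; bus BusRd; mem=60
  op3 P0: store L0 := 6 → M/I/I on L0; bus BusRdX; mem=80
  op4 P0: store L6 := 77 → M/I/I on L6; bus BusRdX; mem=40
  op5 P1: load  L5 → I/S/I on L5; bus BusRd; mem=10
  op6 P2: load  L5 → I/S/S on L5; bus BusRd; mem=10
  op7 P1: load  L0 → S/S/I on L0; bus BusRd Flush; mem=6
  op8 P1: store L2 := 76 → I/M/I on L2; bus BusRdX; mem=20
  op9 P0: load  L1 → S/S/I on L1; bus (none); mem=60
  op10 P0: load  L3 → S/I/I on L3; bus BusRd; mem=0
  op11 P0: load  L5 → S/S/S on L5; bus BusRd; mem=10
  op12 P0: load  L6 → M/I/I on L6; bus (none); mem=40
  op13 P0: store L4 := 10 → M/I/I on L4; bus BusRdX; mem=90
  op14 P2: load  L5 → S/S/S on L5; bus (none); mem=10
  op15 P0: load  L2 → S/S/I on L2; bus BusRd Flush; mem=76
  op16 P0: store L6 := 51 → M/I/I on L6; bus (none); mem=40
  op17 P0: store L1 := 35 → M/I/I on L1; bus BusRdX; mem=60
  op18 P1: load  L3 → S/S/I on L3; bus BusRd; mem=0
  op19 P2: store L3 := 25 → I/I/M on L3; bus BusRdX; mem=0
  op20 P1: store L2 := 99 → I/M/I on L2; bus BusRdX; mem=76
  op21 P2: store L6 := 39 → I/I/M on L6; bus BusRdX Flush; mem=51
  op22 P2: load  L4 → S/I/S on L4; bus BusRd Flush; mem=10

memory[L0] = 6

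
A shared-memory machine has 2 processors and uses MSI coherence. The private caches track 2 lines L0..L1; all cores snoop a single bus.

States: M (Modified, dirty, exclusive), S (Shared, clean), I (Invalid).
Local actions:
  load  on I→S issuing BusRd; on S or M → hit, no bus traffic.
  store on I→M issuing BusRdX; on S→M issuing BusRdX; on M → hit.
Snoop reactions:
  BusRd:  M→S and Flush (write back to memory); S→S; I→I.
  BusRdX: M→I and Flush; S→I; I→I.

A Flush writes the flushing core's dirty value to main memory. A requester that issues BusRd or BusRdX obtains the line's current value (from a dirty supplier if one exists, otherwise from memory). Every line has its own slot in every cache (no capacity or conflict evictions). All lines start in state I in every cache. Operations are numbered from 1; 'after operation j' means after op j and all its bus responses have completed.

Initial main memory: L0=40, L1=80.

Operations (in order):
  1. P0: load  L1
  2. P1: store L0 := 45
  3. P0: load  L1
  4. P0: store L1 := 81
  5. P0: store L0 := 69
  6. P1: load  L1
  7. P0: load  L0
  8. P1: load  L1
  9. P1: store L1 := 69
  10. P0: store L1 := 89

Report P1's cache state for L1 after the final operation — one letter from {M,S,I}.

state = I

[1] P0: load  L1 | P0:S(80), P1:I | bus: BusRd
[2] P1: store L0 := 45 | P0:I, P1:M(45) | bus: BusRdX
[3] P0: load  L1 | P0:S(80), P1:I | bus: none
[4] P0: store L1 := 81 | P0:M(81), P1:I | bus: BusRdX
[5] P0: store L0 := 69 | P0:M(69), P1:I | bus: BusRdX,Flush
[6] P1: load  L1 | P0:S(81), P1:S(81) | bus: BusRd,Flush
[7] P0: load  L0 | P0:M(69), P1:I | bus: none
[8] P1: load  L1 | P0:S(81), P1:S(81) | bus: none
[9] P1: store L1 := 69 | P0:I, P1:M(69) | bus: BusRdX
[10] P0: store L1 := 89 | P0:M(89), P1:I | bus: BusRdX,Flush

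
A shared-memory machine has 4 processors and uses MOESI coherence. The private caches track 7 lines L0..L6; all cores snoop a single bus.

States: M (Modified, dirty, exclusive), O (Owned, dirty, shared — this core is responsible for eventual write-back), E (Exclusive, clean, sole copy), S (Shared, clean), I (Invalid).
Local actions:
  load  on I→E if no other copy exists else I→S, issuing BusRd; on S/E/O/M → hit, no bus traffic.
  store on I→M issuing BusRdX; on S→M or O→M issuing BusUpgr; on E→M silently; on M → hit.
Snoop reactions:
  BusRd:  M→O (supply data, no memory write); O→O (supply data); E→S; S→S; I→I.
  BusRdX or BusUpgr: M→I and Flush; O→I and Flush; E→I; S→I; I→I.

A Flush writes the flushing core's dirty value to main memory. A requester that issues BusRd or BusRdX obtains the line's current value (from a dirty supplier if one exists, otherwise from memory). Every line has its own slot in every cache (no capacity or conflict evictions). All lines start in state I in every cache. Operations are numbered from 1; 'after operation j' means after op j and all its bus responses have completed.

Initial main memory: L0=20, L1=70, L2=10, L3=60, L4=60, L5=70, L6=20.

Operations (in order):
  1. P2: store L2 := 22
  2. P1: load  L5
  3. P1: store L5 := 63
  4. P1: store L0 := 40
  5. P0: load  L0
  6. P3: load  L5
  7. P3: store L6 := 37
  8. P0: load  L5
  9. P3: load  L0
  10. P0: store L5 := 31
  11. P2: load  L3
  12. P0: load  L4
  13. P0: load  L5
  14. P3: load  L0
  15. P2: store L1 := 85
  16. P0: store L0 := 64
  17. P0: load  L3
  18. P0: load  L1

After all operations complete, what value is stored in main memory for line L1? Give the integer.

memory[L1] = 70

  op1 P2: store L2 := 22 → I/I/M/I on L2; bus BusRdX; mem=10
  op2 P1: load  L5 → I/E/I/I on L5; bus BusRd; mem=70
  op3 P1: store L5 := 63 → I/M/I/I on L5; bus (none); mem=70
  op4 P1: store L0 := 40 → I/M/I/I on L0; bus BusRdX; mem=20
  op5 P0: load  L0 → S/O/I/I on L0; bus BusRd; mem=20
  op6 P3: load  L5 → I/O/I/S on L5; bus BusRd; mem=70
  op7 P3: store L6 := 37 → I/I/I/M on L6; bus BusRdX; mem=20
  op8 P0: load  L5 → S/O/I/S on L5; bus BusRd; mem=70
  op9 P3: load  L0 → S/O/I/S on L0; bus BusRd; mem=20
  op10 P0: store L5 := 31 → M/I/I/I on L5; bus BusUpgr Flush; mem=63
  op11 P2: load  L3 → I/I/E/I on L3; bus BusRd; mem=60
  op12 P0: load  L4 → E/I/I/I on L4; bus BusRd; mem=60
  op13 P0: load  L5 → M/I/I/I on L5; bus (none); mem=63
  op14 P3: load  L0 → S/O/I/S on L0; bus (none); mem=20
  op15 P2: store L1 := 85 → I/I/M/I on L1; bus BusRdX; mem=70
  op16 P0: store L0 := 64 → M/I/I/I on L0; bus BusUpgr Flush; mem=40
  op17 P0: load  L3 → S/I/S/I on L3; bus BusRd; mem=60
  op18 P0: load  L1 → S/I/O/I on L1; bus BusRd; mem=70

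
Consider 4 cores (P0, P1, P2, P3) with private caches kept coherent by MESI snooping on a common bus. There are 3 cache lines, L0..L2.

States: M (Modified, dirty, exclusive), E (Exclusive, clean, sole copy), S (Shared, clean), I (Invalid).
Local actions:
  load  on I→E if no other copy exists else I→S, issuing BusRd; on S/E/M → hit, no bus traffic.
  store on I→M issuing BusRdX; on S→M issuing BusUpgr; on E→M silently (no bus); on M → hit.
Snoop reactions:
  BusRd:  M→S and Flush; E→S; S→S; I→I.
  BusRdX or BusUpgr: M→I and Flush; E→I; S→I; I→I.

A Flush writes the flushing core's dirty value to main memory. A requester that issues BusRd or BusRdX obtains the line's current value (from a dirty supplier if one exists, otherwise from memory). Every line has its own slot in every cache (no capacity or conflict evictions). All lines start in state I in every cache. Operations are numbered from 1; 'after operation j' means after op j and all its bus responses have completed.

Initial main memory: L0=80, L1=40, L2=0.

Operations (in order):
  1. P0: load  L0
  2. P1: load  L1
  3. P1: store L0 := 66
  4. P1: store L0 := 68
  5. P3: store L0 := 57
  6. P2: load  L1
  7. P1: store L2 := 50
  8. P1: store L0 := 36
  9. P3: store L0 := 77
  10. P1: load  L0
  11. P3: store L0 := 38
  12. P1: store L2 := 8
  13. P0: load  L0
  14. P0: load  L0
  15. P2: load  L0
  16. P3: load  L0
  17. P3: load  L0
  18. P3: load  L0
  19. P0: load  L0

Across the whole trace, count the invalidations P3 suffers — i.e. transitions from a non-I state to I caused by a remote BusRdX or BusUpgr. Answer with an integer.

[1] P0: load  L0 | P0:E(80), P1:I, P2:I, P3:I | bus: BusRd
[2] P1: load  L1 | P0:I, P1:E(40), P2:I, P3:I | bus: BusRd
[3] P1: store L0 := 66 | P0:I, P1:M(66), P2:I, P3:I | bus: BusRdX
[4] P1: store L0 := 68 | P0:I, P1:M(68), P2:I, P3:I | bus: none
[5] P3: store L0 := 57 | P0:I, P1:I, P2:I, P3:M(57) | bus: BusRdX,Flush
[6] P2: load  L1 | P0:I, P1:S(40), P2:S(40), P3:I | bus: BusRd
[7] P1: store L2 := 50 | P0:I, P1:M(50), P2:I, P3:I | bus: BusRdX
[8] P1: store L0 := 36 | P0:I, P1:M(36), P2:I, P3:I | bus: BusRdX,Flush
[9] P3: store L0 := 77 | P0:I, P1:I, P2:I, P3:M(77) | bus: BusRdX,Flush
[10] P1: load  L0 | P0:I, P1:S(77), P2:I, P3:S(77) | bus: BusRd,Flush
[11] P3: store L0 := 38 | P0:I, P1:I, P2:I, P3:M(38) | bus: BusUpgr
[12] P1: store L2 := 8 | P0:I, P1:M(8), P2:I, P3:I | bus: none
[13] P0: load  L0 | P0:S(38), P1:I, P2:I, P3:S(38) | bus: BusRd,Flush
[14] P0: load  L0 | P0:S(38), P1:I, P2:I, P3:S(38) | bus: none
[15] P2: load  L0 | P0:S(38), P1:I, P2:S(38), P3:S(38) | bus: BusRd
[16] P3: load  L0 | P0:S(38), P1:I, P2:S(38), P3:S(38) | bus: none
[17] P3: load  L0 | P0:S(38), P1:I, P2:S(38), P3:S(38) | bus: none
[18] P3: load  L0 | P0:S(38), P1:I, P2:S(38), P3:S(38) | bus: none
[19] P0: load  L0 | P0:S(38), P1:I, P2:S(38), P3:S(38) | bus: none

invalidations = 1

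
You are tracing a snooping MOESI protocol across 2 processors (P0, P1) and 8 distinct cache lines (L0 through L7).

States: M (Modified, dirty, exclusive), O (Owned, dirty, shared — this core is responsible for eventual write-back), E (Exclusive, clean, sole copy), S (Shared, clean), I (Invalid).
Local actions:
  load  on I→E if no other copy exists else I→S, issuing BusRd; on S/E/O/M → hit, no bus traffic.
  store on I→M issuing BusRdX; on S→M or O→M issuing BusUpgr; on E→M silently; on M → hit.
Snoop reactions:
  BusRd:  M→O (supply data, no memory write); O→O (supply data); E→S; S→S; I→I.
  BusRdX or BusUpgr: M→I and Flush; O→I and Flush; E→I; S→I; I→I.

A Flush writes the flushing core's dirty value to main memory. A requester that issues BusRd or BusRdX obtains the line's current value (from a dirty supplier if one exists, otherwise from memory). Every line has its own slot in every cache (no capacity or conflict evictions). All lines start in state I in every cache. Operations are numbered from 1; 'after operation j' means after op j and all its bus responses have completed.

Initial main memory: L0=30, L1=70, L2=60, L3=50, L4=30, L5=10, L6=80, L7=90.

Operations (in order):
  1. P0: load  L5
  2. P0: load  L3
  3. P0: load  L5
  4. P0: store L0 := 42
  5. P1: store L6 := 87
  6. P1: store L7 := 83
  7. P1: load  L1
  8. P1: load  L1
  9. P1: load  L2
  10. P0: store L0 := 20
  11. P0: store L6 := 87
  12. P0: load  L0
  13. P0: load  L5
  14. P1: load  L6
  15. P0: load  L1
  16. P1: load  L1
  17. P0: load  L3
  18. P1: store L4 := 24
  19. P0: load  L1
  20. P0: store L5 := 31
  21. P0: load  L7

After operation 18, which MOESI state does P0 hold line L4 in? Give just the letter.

state = I

step 1: P0: load  L5  ⟶  EI  (L5)  txn=BusRd  M[L5]=10
step 2: P0: load  L3  ⟶  EI  (L3)  txn=BusRd  M[L3]=50
step 3: P0: load  L5  ⟶  EI  (L5)  txn=∅  M[L5]=10
step 4: P0: store L0 := 42  ⟶  MI  (L0)  txn=BusRdX  M[L0]=30
step 5: P1: store L6 := 87  ⟶  IM  (L6)  txn=BusRdX  M[L6]=80
step 6: P1: store L7 := 83  ⟶  IM  (L7)  txn=BusRdX  M[L7]=90
step 7: P1: load  L1  ⟶  IE  (L1)  txn=BusRd  M[L1]=70
step 8: P1: load  L1  ⟶  IE  (L1)  txn=∅  M[L1]=70
step 9: P1: load  L2  ⟶  IE  (L2)  txn=BusRd  M[L2]=60
step 10: P0: store L0 := 20  ⟶  MI  (L0)  txn=∅  M[L0]=30
step 11: P0: store L6 := 87  ⟶  MI  (L6)  txn=BusRdX+Flush  M[L6]=87
step 12: P0: load  L0  ⟶  MI  (L0)  txn=∅  M[L0]=30
step 13: P0: load  L5  ⟶  EI  (L5)  txn=∅  M[L5]=10
step 14: P1: load  L6  ⟶  OS  (L6)  txn=BusRd  M[L6]=87
step 15: P0: load  L1  ⟶  SS  (L1)  txn=BusRd  M[L1]=70
step 16: P1: load  L1  ⟶  SS  (L1)  txn=∅  M[L1]=70
step 17: P0: load  L3  ⟶  EI  (L3)  txn=∅  M[L3]=50
step 18: P1: store L4 := 24  ⟶  IM  (L4)  txn=BusRdX  M[L4]=30
step 19: P0: load  L1  ⟶  SS  (L1)  txn=∅  M[L1]=70
step 20: P0: store L5 := 31  ⟶  MI  (L5)  txn=∅  M[L5]=10
step 21: P0: load  L7  ⟶  SO  (L7)  txn=BusRd  M[L7]=90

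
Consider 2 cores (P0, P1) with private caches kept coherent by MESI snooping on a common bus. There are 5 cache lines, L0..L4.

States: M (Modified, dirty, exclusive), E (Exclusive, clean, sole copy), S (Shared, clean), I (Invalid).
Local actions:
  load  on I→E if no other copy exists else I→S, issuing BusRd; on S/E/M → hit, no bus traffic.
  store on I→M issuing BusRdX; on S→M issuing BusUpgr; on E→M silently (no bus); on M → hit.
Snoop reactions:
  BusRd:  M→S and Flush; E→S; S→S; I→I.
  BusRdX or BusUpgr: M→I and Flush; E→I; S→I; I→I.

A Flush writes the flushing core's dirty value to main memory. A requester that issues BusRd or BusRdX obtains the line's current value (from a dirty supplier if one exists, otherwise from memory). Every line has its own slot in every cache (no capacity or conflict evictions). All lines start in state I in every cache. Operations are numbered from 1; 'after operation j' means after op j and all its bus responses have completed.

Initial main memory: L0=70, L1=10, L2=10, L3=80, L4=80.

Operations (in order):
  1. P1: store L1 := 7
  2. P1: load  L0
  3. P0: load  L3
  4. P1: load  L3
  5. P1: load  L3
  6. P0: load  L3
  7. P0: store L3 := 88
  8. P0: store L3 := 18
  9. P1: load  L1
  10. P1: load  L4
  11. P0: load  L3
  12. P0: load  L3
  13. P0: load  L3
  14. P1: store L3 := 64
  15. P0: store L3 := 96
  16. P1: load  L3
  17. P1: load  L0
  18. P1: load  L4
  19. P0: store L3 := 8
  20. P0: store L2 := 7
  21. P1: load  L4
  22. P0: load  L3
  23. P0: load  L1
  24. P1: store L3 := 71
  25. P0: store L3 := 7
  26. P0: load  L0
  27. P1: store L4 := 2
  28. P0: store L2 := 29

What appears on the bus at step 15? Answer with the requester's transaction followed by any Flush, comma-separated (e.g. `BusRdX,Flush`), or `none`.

1. P1: store L1 := 7  bus=[BusRdX]  L1: P0=I P1=M  mem[L1]=10
2. P1: load  L0  bus=[BusRd]  L0: P0=I P1=E  mem[L0]=70
3. P0: load  L3  bus=[BusRd]  L3: P0=E P1=I  mem[L3]=80
4. P1: load  L3  bus=[BusRd]  L3: P0=S P1=S  mem[L3]=80
5. P1: load  L3  bus=[-]  L3: P0=S P1=S  mem[L3]=80
6. P0: load  L3  bus=[-]  L3: P0=S P1=S  mem[L3]=80
7. P0: store L3 := 88  bus=[BusUpgr]  L3: P0=M P1=I  mem[L3]=80
8. P0: store L3 := 18  bus=[-]  L3: P0=M P1=I  mem[L3]=80
9. P1: load  L1  bus=[-]  L1: P0=I P1=M  mem[L1]=10
10. P1: load  L4  bus=[BusRd]  L4: P0=I P1=E  mem[L4]=80
11. P0: load  L3  bus=[-]  L3: P0=M P1=I  mem[L3]=80
12. P0: load  L3  bus=[-]  L3: P0=M P1=I  mem[L3]=80
13. P0: load  L3  bus=[-]  L3: P0=M P1=I  mem[L3]=80
14. P1: store L3 := 64  bus=[BusRdX,Flush]  L3: P0=I P1=M  mem[L3]=18
15. P0: store L3 := 96  bus=[BusRdX,Flush]  L3: P0=M P1=I  mem[L3]=64
16. P1: load  L3  bus=[BusRd,Flush]  L3: P0=S P1=S  mem[L3]=96
17. P1: load  L0  bus=[-]  L0: P0=I P1=E  mem[L0]=70
18. P1: load  L4  bus=[-]  L4: P0=I P1=E  mem[L4]=80
19. P0: store L3 := 8  bus=[BusUpgr]  L3: P0=M P1=I  mem[L3]=96
20. P0: store L2 := 7  bus=[BusRdX]  L2: P0=M P1=I  mem[L2]=10
21. P1: load  L4  bus=[-]  L4: P0=I P1=E  mem[L4]=80
22. P0: load  L3  bus=[-]  L3: P0=M P1=I  mem[L3]=96
23. P0: load  L1  bus=[BusRd,Flush]  L1: P0=S P1=S  mem[L1]=7
24. P1: store L3 := 71  bus=[BusRdX,Flush]  L3: P0=I P1=M  mem[L3]=8
25. P0: store L3 := 7  bus=[BusRdX,Flush]  L3: P0=M P1=I  mem[L3]=71
26. P0: load  L0  bus=[BusRd]  L0: P0=S P1=S  mem[L0]=70
27. P1: store L4 := 2  bus=[-]  L4: P0=I P1=M  mem[L4]=80
28. P0: store L2 := 29  bus=[-]  L2: P0=M P1=I  mem[L2]=10

bus = BusRdX,Flush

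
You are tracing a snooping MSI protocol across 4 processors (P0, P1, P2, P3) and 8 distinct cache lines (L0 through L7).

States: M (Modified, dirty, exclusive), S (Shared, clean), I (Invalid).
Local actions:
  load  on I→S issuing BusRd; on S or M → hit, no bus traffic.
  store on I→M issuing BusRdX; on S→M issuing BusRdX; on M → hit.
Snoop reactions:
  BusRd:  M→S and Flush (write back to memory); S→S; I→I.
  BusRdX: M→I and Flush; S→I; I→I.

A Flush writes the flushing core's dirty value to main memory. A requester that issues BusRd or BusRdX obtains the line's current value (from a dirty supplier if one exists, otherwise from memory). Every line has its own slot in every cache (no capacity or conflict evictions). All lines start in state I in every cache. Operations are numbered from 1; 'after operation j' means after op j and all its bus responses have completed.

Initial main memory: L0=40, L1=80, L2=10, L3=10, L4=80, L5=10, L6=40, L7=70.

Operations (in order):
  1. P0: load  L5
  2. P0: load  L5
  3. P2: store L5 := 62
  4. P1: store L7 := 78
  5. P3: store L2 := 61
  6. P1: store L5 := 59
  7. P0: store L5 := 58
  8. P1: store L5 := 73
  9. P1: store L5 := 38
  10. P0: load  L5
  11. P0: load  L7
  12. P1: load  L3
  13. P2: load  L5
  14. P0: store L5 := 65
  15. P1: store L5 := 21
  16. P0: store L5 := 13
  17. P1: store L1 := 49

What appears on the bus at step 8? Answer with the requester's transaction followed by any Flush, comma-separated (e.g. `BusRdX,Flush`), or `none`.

bus = BusRdX,Flush

  op1 P0: load  L5 → S/I/I/I on L5; bus BusRd; mem=10
  op2 P0: load  L5 → S/I/I/I on L5; bus (none); mem=10
  op3 P2: store L5 := 62 → I/I/M/I on L5; bus BusRdX; mem=10
  op4 P1: store L7 := 78 → I/M/I/I on L7; bus BusRdX; mem=70
  op5 P3: store L2 := 61 → I/I/I/M on L2; bus BusRdX; mem=10
  op6 P1: store L5 := 59 → I/M/I/I on L5; bus BusRdX Flush; mem=62
  op7 P0: store L5 := 58 → M/I/I/I on L5; bus BusRdX Flush; mem=59
  op8 P1: store L5 := 73 → I/M/I/I on L5; bus BusRdX Flush; mem=58
  op9 P1: store L5 := 38 → I/M/I/I on L5; bus (none); mem=58
  op10 P0: load  L5 → S/S/I/I on L5; bus BusRd Flush; mem=38
  op11 P0: load  L7 → S/S/I/I on L7; bus BusRd Flush; mem=78
  op12 P1: load  L3 → I/S/I/I on L3; bus BusRd; mem=10
  op13 P2: load  L5 → S/S/S/I on L5; bus BusRd; mem=38
  op14 P0: store L5 := 65 → M/I/I/I on L5; bus BusRdX; mem=38
  op15 P1: store L5 := 21 → I/M/I/I on L5; bus BusRdX Flush; mem=65
  op16 P0: store L5 := 13 → M/I/I/I on L5; bus BusRdX Flush; mem=21
  op17 P1: store L1 := 49 → I/M/I/I on L1; bus BusRdX; mem=80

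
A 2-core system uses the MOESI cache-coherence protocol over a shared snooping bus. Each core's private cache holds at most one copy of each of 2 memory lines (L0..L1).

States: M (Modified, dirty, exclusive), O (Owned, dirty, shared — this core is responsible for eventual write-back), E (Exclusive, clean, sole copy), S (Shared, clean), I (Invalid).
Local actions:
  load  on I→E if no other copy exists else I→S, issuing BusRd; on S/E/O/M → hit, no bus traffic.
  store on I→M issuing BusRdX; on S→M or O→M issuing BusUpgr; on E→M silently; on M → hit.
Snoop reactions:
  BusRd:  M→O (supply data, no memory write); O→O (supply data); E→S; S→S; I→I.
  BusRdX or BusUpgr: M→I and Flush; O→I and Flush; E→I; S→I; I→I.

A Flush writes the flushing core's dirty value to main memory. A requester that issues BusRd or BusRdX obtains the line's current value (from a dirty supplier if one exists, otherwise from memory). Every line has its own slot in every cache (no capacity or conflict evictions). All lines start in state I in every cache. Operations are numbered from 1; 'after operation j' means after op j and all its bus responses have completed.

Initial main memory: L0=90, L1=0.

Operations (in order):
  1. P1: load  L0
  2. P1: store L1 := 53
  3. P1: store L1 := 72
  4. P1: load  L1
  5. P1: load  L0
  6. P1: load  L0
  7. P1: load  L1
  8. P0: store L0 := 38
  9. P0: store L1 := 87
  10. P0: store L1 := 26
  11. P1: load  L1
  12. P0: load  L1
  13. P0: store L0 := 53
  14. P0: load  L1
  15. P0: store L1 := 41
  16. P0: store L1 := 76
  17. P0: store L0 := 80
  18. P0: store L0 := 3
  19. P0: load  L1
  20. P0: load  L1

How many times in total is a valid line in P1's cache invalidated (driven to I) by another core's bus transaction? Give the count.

1. P1: load  L0  bus=[BusRd]  L0: P0=I P1=E  mem[L0]=90
2. P1: store L1 := 53  bus=[BusRdX]  L1: P0=I P1=M  mem[L1]=0
3. P1: store L1 := 72  bus=[-]  L1: P0=I P1=M  mem[L1]=0
4. P1: load  L1  bus=[-]  L1: P0=I P1=M  mem[L1]=0
5. P1: load  L0  bus=[-]  L0: P0=I P1=E  mem[L0]=90
6. P1: load  L0  bus=[-]  L0: P0=I P1=E  mem[L0]=90
7. P1: load  L1  bus=[-]  L1: P0=I P1=M  mem[L1]=0
8. P0: store L0 := 38  bus=[BusRdX]  L0: P0=M P1=I  mem[L0]=90
9. P0: store L1 := 87  bus=[BusRdX,Flush]  L1: P0=M P1=I  mem[L1]=72
10. P0: store L1 := 26  bus=[-]  L1: P0=M P1=I  mem[L1]=72
11. P1: load  L1  bus=[BusRd]  L1: P0=O P1=S  mem[L1]=72
12. P0: load  L1  bus=[-]  L1: P0=O P1=S  mem[L1]=72
13. P0: store L0 := 53  bus=[-]  L0: P0=M P1=I  mem[L0]=90
14. P0: load  L1  bus=[-]  L1: P0=O P1=S  mem[L1]=72
15. P0: store L1 := 41  bus=[BusUpgr]  L1: P0=M P1=I  mem[L1]=72
16. P0: store L1 := 76  bus=[-]  L1: P0=M P1=I  mem[L1]=72
17. P0: store L0 := 80  bus=[-]  L0: P0=M P1=I  mem[L0]=90
18. P0: store L0 := 3  bus=[-]  L0: P0=M P1=I  mem[L0]=90
19. P0: load  L1  bus=[-]  L1: P0=M P1=I  mem[L1]=72
20. P0: load  L1  bus=[-]  L1: P0=M P1=I  mem[L1]=72

invalidations = 3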